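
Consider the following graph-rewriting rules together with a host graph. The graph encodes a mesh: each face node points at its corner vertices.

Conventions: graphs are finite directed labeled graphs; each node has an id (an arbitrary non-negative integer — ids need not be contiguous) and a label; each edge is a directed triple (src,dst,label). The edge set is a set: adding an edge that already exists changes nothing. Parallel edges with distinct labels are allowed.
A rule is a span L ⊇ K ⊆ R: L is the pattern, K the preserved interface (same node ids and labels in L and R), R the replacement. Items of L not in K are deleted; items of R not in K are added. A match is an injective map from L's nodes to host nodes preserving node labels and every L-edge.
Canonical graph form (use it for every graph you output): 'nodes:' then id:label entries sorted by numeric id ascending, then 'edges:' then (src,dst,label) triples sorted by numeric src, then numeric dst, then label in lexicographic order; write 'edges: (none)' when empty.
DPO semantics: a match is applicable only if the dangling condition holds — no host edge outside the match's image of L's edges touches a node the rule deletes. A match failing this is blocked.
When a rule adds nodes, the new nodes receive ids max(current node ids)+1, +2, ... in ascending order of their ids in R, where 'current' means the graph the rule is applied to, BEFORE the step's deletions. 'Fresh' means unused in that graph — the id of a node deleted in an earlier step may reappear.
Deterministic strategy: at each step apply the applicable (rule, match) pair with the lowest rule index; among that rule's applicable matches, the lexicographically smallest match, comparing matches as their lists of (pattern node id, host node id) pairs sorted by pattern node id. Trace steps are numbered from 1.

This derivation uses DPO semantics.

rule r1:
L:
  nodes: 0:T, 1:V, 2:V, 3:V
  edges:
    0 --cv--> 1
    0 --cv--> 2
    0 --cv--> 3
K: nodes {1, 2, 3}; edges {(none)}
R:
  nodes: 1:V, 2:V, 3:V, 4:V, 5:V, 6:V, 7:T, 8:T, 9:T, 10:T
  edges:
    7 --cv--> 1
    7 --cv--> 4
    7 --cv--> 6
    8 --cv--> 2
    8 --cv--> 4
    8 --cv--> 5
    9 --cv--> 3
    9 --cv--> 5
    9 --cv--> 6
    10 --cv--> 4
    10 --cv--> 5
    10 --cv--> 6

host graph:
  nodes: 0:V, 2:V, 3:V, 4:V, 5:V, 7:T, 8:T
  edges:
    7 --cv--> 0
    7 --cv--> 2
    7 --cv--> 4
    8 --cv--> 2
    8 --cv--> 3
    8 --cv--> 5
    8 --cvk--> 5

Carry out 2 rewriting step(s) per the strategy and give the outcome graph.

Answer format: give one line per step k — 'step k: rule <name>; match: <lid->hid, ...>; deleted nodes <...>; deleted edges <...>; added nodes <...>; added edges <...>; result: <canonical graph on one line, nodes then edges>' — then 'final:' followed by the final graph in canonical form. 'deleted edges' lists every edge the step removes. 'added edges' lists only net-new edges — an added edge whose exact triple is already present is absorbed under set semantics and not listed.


step 1: rule r1; match: 0->7, 1->0, 2->2, 3->4; deleted nodes 7; deleted edges (7,0,cv); (7,2,cv); (7,4,cv); added nodes 9, 10, 11, 12, 13, 14, 15; added edges (12,0,cv); (12,9,cv); (12,11,cv); (13,2,cv); (13,9,cv); (13,10,cv); (14,4,cv); (14,10,cv); (14,11,cv); (15,9,cv); (15,10,cv); (15,11,cv); result: nodes: 0:V, 2:V, 3:V, 4:V, 5:V, 8:T, 9:V, 10:V, 11:V, 12:T, 13:T, 14:T, 15:T edges: (8,2,cv); (8,3,cv); (8,5,cv); (8,5,cvk); (12,0,cv); (12,9,cv); (12,11,cv); (13,2,cv); (13,9,cv); (13,10,cv); (14,4,cv); (14,10,cv); (14,11,cv); (15,9,cv); (15,10,cv); (15,11,cv)
step 2: rule r1; match: 0->12, 1->0, 2->9, 3->11; deleted nodes 12; deleted edges (12,0,cv); (12,9,cv); (12,11,cv); added nodes 16, 17, 18, 19, 20, 21, 22; added edges (19,0,cv); (19,16,cv); (19,18,cv); (20,9,cv); (20,16,cv); (20,17,cv); (21,11,cv); (21,17,cv); (21,18,cv); (22,16,cv); (22,17,cv); (22,18,cv); result: nodes: 0:V, 2:V, 3:V, 4:V, 5:V, 8:T, 9:V, 10:V, 11:V, 13:T, 14:T, 15:T, 16:V, 17:V, 18:V, 19:T, 20:T, 21:T, 22:T edges: (8,2,cv); (8,3,cv); (8,5,cv); (8,5,cvk); (13,2,cv); (13,9,cv); (13,10,cv); (14,4,cv); (14,10,cv); (14,11,cv); (15,9,cv); (15,10,cv); (15,11,cv); (19,0,cv); (19,16,cv); (19,18,cv); (20,9,cv); (20,16,cv); (20,17,cv); (21,11,cv); (21,17,cv); (21,18,cv); (22,16,cv); (22,17,cv); (22,18,cv)
final:
nodes: 0:V, 2:V, 3:V, 4:V, 5:V, 8:T, 9:V, 10:V, 11:V, 13:T, 14:T, 15:T, 16:V, 17:V, 18:V, 19:T, 20:T, 21:T, 22:T
edges: (8,2,cv); (8,3,cv); (8,5,cv); (8,5,cvk); (13,2,cv); (13,9,cv); (13,10,cv); (14,4,cv); (14,10,cv); (14,11,cv); (15,9,cv); (15,10,cv); (15,11,cv); (19,0,cv); (19,16,cv); (19,18,cv); (20,9,cv); (20,16,cv); (20,17,cv); (21,11,cv); (21,17,cv); (21,18,cv); (22,16,cv); (22,17,cv); (22,18,cv)


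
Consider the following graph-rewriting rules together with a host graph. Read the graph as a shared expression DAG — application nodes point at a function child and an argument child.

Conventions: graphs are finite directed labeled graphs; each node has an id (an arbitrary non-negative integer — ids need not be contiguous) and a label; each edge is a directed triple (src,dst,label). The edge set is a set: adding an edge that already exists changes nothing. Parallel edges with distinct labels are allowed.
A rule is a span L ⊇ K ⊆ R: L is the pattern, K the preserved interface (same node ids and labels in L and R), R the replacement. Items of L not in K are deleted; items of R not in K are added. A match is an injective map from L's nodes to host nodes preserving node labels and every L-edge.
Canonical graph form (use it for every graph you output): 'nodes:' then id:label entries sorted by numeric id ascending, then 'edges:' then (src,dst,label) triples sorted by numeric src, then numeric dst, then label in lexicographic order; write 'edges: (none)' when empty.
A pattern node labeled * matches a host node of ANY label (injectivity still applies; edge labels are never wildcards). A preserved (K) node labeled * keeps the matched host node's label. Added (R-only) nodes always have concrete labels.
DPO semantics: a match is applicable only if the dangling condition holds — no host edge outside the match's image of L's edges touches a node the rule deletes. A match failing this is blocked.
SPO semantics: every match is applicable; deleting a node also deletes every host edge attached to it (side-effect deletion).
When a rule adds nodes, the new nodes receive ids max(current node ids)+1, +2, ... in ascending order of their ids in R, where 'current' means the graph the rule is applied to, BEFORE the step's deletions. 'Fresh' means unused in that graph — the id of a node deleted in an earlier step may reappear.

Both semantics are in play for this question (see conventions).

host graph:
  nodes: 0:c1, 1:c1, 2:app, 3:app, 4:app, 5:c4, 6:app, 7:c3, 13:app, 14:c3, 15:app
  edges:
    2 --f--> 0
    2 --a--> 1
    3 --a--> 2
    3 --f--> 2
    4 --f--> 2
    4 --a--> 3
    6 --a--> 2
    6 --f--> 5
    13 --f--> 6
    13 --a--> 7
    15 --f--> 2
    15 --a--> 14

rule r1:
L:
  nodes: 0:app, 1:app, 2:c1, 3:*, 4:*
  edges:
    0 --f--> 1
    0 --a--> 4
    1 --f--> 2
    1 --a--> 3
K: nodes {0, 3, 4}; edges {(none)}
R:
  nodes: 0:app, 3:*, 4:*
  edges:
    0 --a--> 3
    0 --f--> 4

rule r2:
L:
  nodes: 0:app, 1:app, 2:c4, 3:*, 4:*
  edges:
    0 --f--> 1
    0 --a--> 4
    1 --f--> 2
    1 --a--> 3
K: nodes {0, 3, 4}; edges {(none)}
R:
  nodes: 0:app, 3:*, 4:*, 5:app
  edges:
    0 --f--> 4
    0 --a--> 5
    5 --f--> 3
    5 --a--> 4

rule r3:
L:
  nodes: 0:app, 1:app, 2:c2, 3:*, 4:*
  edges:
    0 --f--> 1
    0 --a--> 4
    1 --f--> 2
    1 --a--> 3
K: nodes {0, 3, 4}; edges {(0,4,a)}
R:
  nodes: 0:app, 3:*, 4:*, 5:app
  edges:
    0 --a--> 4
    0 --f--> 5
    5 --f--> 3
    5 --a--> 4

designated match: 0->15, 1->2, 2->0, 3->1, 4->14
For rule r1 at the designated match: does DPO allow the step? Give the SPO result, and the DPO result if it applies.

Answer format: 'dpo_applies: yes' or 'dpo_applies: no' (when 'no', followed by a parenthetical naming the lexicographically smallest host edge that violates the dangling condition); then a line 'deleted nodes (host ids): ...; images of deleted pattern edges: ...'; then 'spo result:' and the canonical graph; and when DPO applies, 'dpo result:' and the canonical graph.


dpo_applies: no
(the rule deletes node 2, which keeps host edge (3,2,a) outside the match image — the dangling condition fails, DPO blocks; SPO proceeds and side-deletes such edges)
deleted nodes (host ids): 0, 2; images of deleted pattern edges: (2,0,f); (2,1,a); (15,2,f); (15,14,a)
spo result:
nodes: 1:c1, 3:app, 4:app, 5:c4, 6:app, 7:c3, 13:app, 14:c3, 15:app
edges: (4,3,a); (6,5,f); (13,6,f); (13,7,a); (15,1,a); (15,14,f)


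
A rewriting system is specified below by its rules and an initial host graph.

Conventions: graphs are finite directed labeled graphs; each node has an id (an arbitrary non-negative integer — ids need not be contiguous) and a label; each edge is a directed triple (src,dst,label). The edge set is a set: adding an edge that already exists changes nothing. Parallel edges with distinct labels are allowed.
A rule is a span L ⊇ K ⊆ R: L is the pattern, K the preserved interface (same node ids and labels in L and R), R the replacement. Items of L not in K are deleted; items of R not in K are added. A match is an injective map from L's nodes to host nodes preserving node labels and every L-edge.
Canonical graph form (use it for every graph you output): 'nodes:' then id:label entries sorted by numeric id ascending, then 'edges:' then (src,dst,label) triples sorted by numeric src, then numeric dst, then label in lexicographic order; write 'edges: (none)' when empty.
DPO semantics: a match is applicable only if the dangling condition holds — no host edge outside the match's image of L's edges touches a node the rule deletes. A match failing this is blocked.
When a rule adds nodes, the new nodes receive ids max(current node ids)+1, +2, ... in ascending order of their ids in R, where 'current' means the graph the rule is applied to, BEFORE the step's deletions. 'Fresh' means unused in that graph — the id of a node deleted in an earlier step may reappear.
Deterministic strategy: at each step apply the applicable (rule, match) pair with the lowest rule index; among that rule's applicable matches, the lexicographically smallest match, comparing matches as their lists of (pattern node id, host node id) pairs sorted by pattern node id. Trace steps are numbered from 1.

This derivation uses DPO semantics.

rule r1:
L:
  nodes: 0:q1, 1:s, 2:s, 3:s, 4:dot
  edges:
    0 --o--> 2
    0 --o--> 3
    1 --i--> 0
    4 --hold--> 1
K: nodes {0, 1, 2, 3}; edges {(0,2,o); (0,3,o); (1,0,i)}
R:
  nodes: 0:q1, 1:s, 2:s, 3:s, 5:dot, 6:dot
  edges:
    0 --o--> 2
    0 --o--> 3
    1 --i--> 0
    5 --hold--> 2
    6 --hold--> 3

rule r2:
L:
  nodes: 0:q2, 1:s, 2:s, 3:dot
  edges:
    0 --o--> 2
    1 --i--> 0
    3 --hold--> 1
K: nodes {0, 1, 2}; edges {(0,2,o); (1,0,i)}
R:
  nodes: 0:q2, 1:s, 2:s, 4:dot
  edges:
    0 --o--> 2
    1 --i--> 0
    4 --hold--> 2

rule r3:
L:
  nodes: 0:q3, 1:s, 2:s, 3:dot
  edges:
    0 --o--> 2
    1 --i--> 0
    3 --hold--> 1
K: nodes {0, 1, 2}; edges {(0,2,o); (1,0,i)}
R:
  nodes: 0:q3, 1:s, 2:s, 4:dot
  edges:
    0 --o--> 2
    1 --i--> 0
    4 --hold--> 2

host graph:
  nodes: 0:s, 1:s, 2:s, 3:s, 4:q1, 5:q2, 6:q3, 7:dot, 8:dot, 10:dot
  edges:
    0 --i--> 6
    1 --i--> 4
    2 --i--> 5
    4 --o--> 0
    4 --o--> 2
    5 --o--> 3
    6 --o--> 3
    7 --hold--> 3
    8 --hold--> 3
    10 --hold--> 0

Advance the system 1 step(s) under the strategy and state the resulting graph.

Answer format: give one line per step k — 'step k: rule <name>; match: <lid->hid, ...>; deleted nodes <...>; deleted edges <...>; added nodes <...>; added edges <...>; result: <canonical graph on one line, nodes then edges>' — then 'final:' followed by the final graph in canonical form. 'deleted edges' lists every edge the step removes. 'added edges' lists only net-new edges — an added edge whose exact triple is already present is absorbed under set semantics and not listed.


step 1: rule r3; match: 0->6, 1->0, 2->3, 3->10; deleted nodes 10; deleted edges (10,0,hold); added nodes 11; added edges (11,3,hold); result: nodes: 0:s, 1:s, 2:s, 3:s, 4:q1, 5:q2, 6:q3, 7:dot, 8:dot, 11:dot edges: (0,6,i); (1,4,i); (2,5,i); (4,0,o); (4,2,o); (5,3,o); (6,3,o); (7,3,hold); (8,3,hold); (11,3,hold)
final:
nodes: 0:s, 1:s, 2:s, 3:s, 4:q1, 5:q2, 6:q3, 7:dot, 8:dot, 11:dot
edges: (0,6,i); (1,4,i); (2,5,i); (4,0,o); (4,2,o); (5,3,o); (6,3,o); (7,3,hold); (8,3,hold); (11,3,hold)


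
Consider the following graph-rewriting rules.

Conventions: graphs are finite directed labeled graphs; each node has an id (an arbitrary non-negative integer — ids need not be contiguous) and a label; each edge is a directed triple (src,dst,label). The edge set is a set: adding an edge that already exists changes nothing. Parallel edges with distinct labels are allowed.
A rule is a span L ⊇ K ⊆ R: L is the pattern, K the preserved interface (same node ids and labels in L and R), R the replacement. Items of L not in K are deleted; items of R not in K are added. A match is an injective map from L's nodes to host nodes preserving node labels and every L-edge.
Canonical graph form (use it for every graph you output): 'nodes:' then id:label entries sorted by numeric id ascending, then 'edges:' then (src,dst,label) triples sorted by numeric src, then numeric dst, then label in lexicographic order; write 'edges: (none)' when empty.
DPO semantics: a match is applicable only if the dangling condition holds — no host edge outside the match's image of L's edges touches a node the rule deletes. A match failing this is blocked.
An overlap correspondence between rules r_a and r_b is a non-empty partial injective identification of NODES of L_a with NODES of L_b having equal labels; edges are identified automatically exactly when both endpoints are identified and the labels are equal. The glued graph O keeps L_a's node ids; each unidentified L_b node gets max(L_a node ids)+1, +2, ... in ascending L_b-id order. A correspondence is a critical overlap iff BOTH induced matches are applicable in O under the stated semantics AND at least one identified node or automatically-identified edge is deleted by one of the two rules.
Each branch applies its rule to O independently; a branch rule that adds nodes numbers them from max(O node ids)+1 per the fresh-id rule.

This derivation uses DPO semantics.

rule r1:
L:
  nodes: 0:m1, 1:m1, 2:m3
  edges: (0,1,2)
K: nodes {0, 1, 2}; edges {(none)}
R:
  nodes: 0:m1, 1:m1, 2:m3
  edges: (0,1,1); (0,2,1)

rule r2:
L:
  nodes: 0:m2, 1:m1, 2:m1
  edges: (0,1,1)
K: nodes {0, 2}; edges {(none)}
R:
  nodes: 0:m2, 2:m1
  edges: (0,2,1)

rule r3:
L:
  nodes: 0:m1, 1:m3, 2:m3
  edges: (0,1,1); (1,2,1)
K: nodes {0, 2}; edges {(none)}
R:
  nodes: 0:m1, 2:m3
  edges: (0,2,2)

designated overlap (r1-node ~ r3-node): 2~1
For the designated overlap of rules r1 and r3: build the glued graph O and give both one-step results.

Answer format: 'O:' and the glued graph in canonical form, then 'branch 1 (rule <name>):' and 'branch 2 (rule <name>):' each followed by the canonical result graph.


O:
nodes: 0:m1, 1:m1, 2:m3, 3:m1, 4:m3
edges: (0,1,2); (2,4,1); (3,2,1)
branch 1 (rule r1):
nodes: 0:m1, 1:m1, 2:m3, 3:m1, 4:m3
edges: (0,1,1); (0,2,1); (2,4,1); (3,2,1)
branch 2 (rule r3):
nodes: 0:m1, 1:m1, 3:m1, 4:m3
edges: (0,1,2); (3,4,2)


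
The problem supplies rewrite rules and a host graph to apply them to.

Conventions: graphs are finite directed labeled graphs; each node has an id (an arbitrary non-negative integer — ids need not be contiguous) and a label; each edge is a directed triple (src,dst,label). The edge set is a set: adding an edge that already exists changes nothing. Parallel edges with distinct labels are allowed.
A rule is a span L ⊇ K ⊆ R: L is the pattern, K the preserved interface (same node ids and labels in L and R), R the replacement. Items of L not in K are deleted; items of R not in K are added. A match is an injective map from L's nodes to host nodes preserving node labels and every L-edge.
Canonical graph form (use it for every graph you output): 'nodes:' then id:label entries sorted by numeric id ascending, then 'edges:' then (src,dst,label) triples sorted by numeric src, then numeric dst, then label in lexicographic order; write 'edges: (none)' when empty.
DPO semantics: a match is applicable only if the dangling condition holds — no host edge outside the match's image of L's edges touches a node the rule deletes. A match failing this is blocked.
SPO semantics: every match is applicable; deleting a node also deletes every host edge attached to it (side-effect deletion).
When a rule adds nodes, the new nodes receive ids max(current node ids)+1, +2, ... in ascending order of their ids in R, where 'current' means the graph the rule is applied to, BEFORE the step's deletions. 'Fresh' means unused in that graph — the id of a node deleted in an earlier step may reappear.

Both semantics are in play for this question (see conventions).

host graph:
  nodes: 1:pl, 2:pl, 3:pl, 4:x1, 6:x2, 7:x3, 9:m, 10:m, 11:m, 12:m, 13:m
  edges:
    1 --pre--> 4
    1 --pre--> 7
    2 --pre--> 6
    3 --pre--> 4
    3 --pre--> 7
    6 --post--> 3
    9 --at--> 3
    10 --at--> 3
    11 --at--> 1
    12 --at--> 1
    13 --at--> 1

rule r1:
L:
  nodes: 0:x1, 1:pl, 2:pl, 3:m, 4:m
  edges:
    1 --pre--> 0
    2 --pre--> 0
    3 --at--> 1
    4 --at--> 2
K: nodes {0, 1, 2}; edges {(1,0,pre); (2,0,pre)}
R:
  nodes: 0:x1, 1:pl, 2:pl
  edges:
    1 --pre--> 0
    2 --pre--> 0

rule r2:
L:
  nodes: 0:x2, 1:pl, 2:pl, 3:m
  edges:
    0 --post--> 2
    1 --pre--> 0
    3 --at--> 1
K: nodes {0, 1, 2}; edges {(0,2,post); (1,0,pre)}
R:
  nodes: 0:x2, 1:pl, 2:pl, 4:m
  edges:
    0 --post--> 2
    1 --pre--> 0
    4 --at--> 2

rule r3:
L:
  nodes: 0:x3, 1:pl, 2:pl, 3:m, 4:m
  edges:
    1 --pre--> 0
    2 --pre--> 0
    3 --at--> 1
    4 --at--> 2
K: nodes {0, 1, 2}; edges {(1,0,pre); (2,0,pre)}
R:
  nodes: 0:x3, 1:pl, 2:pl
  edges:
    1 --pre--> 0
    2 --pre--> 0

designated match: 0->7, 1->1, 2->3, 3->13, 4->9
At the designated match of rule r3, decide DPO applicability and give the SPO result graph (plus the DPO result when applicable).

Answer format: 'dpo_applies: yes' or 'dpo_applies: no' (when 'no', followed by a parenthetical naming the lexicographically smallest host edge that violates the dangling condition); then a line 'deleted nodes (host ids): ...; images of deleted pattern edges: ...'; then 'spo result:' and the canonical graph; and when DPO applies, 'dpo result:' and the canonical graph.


dpo_applies: yes
deleted nodes (host ids): 9, 13; images of deleted pattern edges: (9,3,at); (13,1,at)
spo result:
nodes: 1:pl, 2:pl, 3:pl, 4:x1, 6:x2, 7:x3, 10:m, 11:m, 12:m
edges: (1,4,pre); (1,7,pre); (2,6,pre); (3,4,pre); (3,7,pre); (6,3,post); (10,3,at); (11,1,at); (12,1,at)
dpo result:
nodes: 1:pl, 2:pl, 3:pl, 4:x1, 6:x2, 7:x3, 10:m, 11:m, 12:m
edges: (1,4,pre); (1,7,pre); (2,6,pre); (3,4,pre); (3,7,pre); (6,3,post); (10,3,at); (11,1,at); (12,1,at)


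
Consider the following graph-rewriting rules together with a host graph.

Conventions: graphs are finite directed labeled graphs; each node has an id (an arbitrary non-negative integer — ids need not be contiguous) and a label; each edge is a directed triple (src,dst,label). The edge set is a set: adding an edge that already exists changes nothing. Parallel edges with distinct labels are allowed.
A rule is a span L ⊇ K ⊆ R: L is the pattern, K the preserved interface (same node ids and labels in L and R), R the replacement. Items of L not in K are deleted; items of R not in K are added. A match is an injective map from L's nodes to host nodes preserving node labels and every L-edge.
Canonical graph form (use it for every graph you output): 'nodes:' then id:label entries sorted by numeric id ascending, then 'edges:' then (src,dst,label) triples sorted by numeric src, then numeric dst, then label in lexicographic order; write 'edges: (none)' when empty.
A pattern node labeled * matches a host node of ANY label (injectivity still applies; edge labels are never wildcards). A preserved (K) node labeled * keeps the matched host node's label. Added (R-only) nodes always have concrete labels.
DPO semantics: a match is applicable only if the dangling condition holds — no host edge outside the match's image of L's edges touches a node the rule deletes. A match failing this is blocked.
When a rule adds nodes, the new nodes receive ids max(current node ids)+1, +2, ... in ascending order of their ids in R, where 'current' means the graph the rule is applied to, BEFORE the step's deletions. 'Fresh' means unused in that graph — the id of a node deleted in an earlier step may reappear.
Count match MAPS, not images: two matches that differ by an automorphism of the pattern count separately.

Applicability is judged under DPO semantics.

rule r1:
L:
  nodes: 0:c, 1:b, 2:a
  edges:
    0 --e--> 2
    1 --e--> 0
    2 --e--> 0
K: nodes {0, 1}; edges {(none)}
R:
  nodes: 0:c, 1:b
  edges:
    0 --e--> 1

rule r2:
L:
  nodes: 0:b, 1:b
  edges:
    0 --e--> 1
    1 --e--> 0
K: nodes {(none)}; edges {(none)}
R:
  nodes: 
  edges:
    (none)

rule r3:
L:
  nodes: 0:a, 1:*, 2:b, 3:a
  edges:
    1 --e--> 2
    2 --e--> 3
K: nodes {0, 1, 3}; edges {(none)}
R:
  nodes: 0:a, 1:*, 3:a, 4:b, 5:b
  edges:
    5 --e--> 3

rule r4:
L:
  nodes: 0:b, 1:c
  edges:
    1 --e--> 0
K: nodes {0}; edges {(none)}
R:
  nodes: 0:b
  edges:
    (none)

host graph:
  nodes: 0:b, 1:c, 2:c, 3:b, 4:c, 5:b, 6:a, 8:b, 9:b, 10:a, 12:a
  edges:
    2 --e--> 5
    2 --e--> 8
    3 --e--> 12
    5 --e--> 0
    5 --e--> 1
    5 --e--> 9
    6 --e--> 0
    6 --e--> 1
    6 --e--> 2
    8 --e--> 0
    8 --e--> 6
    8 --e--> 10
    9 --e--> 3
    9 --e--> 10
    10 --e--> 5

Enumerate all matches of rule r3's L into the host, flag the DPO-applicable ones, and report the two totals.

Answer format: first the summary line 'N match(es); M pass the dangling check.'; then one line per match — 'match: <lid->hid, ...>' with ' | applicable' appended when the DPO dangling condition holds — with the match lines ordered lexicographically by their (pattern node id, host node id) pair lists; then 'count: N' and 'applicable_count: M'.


8 match(es); 2 pass the dangling check.
match: 0->6, 1->2, 2->8, 3->10
match: 0->6, 1->5, 2->9, 3->10
match: 0->6, 1->9, 2->3, 3->12 | applicable
match: 0->10, 1->2, 2->8, 3->6
match: 0->10, 1->9, 2->3, 3->12 | applicable
match: 0->12, 1->2, 2->8, 3->6
match: 0->12, 1->2, 2->8, 3->10
match: 0->12, 1->5, 2->9, 3->10
count: 8
applicable_count: 2


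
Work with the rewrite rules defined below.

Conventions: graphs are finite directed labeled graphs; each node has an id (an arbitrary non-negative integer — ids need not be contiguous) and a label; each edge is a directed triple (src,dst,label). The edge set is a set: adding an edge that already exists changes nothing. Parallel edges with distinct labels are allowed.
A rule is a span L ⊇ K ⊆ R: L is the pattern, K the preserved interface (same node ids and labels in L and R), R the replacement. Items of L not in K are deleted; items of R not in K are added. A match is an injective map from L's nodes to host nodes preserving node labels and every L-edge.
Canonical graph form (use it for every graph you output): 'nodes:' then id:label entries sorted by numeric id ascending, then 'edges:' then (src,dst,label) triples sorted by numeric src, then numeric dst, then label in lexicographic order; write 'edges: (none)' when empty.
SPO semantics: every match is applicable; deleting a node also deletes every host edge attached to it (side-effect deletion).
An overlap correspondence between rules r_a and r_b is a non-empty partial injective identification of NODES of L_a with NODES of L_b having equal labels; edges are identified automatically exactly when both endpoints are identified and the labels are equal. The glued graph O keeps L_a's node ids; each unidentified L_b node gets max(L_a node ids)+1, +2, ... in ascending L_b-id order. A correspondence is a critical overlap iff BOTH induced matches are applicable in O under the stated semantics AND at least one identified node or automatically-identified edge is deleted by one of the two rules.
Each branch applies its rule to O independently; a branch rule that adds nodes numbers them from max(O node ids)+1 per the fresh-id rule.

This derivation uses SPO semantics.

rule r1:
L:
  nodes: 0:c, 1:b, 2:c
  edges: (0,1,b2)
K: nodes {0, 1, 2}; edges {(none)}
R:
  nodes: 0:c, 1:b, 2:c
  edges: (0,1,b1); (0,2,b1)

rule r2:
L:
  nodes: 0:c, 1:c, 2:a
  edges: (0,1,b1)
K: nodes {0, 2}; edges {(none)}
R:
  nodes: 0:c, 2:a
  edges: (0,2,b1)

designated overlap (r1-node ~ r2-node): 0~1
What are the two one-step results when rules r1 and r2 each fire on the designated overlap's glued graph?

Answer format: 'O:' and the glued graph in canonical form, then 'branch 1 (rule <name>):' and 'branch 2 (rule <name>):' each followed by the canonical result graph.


O:
nodes: 0:c, 1:b, 2:c, 3:c, 4:a
edges: (0,1,b2); (3,0,b1)
branch 1 (rule r1):
nodes: 0:c, 1:b, 2:c, 3:c, 4:a
edges: (0,1,b1); (0,2,b1); (3,0,b1)
branch 2 (rule r2):
nodes: 1:b, 2:c, 3:c, 4:a
edges: (3,4,b1)


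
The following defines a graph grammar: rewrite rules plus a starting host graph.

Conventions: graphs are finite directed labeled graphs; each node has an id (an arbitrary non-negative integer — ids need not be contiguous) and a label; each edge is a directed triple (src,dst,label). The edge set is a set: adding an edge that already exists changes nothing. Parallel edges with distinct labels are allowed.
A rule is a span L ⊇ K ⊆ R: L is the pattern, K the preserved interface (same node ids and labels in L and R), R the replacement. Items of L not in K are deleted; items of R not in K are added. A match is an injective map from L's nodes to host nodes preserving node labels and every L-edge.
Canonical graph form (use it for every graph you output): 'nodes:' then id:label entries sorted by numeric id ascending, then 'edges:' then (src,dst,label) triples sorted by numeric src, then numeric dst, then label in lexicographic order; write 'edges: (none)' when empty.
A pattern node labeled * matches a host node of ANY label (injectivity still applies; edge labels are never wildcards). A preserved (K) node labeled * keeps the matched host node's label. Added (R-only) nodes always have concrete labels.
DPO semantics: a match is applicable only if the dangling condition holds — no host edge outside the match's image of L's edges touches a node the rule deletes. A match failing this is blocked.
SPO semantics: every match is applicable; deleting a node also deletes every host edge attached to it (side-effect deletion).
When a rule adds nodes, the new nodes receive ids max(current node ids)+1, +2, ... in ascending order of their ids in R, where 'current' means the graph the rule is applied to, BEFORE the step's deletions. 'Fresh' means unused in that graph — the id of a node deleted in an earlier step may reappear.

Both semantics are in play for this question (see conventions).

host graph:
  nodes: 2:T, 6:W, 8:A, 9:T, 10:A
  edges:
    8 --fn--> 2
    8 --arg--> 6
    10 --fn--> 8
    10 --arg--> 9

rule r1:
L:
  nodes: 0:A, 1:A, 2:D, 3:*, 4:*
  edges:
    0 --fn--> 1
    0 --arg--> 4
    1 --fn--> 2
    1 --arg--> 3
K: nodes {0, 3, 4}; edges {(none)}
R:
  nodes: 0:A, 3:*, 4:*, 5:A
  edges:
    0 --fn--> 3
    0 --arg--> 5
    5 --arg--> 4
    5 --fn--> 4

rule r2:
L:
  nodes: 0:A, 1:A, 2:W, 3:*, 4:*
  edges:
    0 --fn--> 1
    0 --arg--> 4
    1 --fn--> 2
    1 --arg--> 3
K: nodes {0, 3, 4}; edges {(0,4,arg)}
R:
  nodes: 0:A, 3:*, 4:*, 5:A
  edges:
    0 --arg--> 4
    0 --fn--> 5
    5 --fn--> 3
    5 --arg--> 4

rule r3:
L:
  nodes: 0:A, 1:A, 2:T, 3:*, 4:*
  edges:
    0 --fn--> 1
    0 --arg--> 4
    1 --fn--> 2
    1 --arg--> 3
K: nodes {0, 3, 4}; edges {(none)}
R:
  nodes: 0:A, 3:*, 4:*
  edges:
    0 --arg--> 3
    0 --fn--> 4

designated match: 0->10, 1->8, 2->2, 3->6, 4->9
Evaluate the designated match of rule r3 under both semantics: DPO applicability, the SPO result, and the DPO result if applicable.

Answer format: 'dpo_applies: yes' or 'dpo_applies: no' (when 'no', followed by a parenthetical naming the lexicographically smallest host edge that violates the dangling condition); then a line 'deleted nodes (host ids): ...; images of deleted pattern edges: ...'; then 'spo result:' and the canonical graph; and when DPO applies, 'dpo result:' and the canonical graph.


dpo_applies: yes
deleted nodes (host ids): 2, 8; images of deleted pattern edges: (8,2,fn); (8,6,arg); (10,8,fn); (10,9,arg)
spo result:
nodes: 6:W, 9:T, 10:A
edges: (10,6,arg); (10,9,fn)
dpo result:
nodes: 6:W, 9:T, 10:A
edges: (10,6,arg); (10,9,fn)


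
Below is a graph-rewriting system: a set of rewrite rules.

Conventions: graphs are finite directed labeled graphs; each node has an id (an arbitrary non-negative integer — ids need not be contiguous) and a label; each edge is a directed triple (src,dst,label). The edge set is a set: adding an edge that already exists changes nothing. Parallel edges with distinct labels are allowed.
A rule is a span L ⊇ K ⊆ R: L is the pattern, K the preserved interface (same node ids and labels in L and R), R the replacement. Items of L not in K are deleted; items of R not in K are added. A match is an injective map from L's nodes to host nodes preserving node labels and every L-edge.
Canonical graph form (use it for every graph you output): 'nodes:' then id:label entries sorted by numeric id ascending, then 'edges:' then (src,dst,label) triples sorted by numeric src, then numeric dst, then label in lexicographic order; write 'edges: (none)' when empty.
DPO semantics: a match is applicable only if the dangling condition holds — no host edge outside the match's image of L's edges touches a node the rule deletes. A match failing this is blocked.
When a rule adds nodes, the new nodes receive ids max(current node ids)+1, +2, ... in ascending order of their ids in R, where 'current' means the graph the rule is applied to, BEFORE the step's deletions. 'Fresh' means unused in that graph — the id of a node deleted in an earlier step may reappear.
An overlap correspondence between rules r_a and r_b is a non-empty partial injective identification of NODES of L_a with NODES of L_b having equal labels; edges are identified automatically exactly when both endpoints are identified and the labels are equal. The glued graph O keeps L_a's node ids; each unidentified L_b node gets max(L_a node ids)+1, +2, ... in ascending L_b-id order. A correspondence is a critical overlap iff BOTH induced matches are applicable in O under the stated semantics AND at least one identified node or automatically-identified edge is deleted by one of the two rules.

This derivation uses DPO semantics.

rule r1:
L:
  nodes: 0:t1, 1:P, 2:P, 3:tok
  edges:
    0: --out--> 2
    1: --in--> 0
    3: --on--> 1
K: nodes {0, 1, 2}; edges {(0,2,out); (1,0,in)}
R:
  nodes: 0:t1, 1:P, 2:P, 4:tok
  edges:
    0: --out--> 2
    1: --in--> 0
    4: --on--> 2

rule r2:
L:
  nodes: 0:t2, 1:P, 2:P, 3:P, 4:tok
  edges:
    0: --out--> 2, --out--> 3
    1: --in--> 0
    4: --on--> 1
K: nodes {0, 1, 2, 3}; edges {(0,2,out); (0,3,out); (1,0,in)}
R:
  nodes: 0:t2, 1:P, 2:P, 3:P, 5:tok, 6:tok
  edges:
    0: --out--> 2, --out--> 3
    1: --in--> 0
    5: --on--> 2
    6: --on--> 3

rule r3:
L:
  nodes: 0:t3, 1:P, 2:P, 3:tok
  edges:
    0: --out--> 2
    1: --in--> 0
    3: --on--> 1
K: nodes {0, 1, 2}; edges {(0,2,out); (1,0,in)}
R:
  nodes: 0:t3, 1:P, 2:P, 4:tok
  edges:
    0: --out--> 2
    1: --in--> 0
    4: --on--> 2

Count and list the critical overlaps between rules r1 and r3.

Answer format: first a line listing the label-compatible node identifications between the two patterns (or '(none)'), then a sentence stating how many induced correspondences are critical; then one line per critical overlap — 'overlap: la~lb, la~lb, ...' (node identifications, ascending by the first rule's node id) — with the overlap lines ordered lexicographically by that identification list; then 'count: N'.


label-compatible node identifications between L(r1) and L(r3): 1~1, 1~2, 2~1, 2~2, 3~3
2 of the induced correspondences are critical overlaps of r1 and r3.
overlap: 1~1, 2~2, 3~3
overlap: 1~1, 3~3
count: 2


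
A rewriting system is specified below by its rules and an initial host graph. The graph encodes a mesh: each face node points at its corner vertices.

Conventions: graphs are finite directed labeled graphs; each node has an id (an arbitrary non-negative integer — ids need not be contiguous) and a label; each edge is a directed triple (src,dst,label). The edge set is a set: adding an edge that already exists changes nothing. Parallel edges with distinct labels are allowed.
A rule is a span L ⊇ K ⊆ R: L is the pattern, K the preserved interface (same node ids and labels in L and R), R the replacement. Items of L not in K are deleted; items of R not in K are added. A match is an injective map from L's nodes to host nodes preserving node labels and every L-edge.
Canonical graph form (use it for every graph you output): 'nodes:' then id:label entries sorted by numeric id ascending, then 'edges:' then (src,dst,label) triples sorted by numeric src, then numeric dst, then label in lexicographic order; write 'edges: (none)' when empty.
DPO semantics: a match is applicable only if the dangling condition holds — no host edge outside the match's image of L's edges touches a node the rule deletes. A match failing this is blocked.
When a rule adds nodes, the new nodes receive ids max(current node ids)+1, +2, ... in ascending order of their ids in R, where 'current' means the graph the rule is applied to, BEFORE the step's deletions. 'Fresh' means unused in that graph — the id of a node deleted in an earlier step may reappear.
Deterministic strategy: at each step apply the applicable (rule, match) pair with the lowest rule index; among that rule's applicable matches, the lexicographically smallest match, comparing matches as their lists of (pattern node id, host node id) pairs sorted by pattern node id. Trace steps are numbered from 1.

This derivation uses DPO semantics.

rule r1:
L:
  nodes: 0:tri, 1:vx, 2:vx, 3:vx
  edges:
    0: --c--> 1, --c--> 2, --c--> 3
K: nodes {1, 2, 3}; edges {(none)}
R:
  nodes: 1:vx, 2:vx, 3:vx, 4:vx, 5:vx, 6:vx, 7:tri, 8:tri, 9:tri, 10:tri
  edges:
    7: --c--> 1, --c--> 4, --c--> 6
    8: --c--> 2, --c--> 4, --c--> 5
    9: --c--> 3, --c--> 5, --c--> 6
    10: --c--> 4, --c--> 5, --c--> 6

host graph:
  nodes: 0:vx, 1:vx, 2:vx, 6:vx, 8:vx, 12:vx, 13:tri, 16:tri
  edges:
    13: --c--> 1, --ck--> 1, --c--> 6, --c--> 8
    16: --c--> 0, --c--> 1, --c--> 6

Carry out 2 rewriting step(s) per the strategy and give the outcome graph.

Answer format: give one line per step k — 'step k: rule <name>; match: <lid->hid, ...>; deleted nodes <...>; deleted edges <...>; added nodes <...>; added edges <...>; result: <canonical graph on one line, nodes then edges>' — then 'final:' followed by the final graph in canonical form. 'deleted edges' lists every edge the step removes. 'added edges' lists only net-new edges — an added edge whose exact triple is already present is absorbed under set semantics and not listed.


step 1: rule r1; match: 0->16, 1->0, 2->1, 3->6; deleted nodes 16; deleted edges (16,0,c); (16,1,c); (16,6,c); added nodes 17, 18, 19, 20, 21, 22, 23; added edges (20,0,c); (20,17,c); (20,19,c); (21,1,c); (21,17,c); (21,18,c); (22,6,c); (22,18,c); (22,19,c); (23,17,c); (23,18,c); (23,19,c); result: nodes: 0:vx, 1:vx, 2:vx, 6:vx, 8:vx, 12:vx, 13:tri, 17:vx, 18:vx, 19:vx, 20:tri, 21:tri, 22:tri, 23:tri edges: (13,1,c); (13,1,ck); (13,6,c); (13,8,c); (20,0,c); (20,17,c); (20,19,c); (21,1,c); (21,17,c); (21,18,c); (22,6,c); (22,18,c); (22,19,c); (23,17,c); (23,18,c); (23,19,c)
step 2: rule r1; match: 0->20, 1->0, 2->17, 3->19; deleted nodes 20; deleted edges (20,0,c); (20,17,c); (20,19,c); added nodes 24, 25, 26, 27, 28, 29, 30; added edges (27,0,c); (27,24,c); (27,26,c); (28,17,c); (28,24,c); (28,25,c); (29,19,c); (29,25,c); (29,26,c); (30,24,c); (30,25,c); (30,26,c); result: nodes: 0:vx, 1:vx, 2:vx, 6:vx, 8:vx, 12:vx, 13:tri, 17:vx, 18:vx, 19:vx, 21:tri, 22:tri, 23:tri, 24:vx, 25:vx, 26:vx, 27:tri, 28:tri, 29:tri, 30:tri edges: (13,1,c); (13,1,ck); (13,6,c); (13,8,c); (21,1,c); (21,17,c); (21,18,c); (22,6,c); (22,18,c); (22,19,c); (23,17,c); (23,18,c); (23,19,c); (27,0,c); (27,24,c); (27,26,c); (28,17,c); (28,24,c); (28,25,c); (29,19,c); (29,25,c); (29,26,c); (30,24,c); (30,25,c); (30,26,c)
final:
nodes: 0:vx, 1:vx, 2:vx, 6:vx, 8:vx, 12:vx, 13:tri, 17:vx, 18:vx, 19:vx, 21:tri, 22:tri, 23:tri, 24:vx, 25:vx, 26:vx, 27:tri, 28:tri, 29:tri, 30:tri
edges: (13,1,c); (13,1,ck); (13,6,c); (13,8,c); (21,1,c); (21,17,c); (21,18,c); (22,6,c); (22,18,c); (22,19,c); (23,17,c); (23,18,c); (23,19,c); (27,0,c); (27,24,c); (27,26,c); (28,17,c); (28,24,c); (28,25,c); (29,19,c); (29,25,c); (29,26,c); (30,24,c); (30,25,c); (30,26,c)


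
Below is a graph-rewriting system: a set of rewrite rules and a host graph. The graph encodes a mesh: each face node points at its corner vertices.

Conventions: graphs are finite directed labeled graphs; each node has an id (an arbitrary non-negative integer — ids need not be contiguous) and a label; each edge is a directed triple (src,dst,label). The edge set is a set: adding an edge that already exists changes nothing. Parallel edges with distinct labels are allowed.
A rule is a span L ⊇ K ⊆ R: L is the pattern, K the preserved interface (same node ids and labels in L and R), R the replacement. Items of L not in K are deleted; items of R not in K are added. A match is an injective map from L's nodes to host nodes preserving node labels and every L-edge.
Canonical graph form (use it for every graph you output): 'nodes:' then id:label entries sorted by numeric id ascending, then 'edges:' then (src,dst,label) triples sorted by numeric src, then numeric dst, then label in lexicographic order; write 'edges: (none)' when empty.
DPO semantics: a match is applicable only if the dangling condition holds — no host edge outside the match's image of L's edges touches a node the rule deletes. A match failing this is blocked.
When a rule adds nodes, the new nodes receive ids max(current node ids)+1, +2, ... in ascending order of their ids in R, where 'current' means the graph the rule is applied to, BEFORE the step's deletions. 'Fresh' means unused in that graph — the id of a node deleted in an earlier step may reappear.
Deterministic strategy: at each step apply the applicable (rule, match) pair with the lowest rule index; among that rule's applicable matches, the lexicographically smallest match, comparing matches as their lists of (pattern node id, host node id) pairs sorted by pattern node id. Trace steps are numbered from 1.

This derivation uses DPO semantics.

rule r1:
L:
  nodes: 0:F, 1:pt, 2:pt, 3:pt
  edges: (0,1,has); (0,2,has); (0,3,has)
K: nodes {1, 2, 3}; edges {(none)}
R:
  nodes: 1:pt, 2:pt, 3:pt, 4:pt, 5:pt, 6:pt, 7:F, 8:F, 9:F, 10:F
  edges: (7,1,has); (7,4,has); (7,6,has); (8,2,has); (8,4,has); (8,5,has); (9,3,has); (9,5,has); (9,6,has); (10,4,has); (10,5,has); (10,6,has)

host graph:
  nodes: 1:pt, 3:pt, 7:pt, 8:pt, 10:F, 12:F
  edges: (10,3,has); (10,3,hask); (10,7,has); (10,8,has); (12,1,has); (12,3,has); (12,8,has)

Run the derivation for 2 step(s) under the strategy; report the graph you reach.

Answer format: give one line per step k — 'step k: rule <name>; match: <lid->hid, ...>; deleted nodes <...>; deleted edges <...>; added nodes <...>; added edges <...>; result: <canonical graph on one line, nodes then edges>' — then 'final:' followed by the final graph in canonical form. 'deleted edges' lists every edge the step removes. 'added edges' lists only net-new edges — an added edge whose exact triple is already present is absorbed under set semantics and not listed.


step 1: rule r1; match: 0->12, 1->1, 2->3, 3->8; deleted nodes 12; deleted edges (12,1,has); (12,3,has); (12,8,has); added nodes 13, 14, 15, 16, 17, 18, 19; added edges (16,1,has); (16,13,has); (16,15,has); (17,3,has); (17,13,has); (17,14,has); (18,8,has); (18,14,has); (18,15,has); (19,13,has); (19,14,has); (19,15,has); result: nodes: 1:pt, 3:pt, 7:pt, 8:pt, 10:F, 13:pt, 14:pt, 15:pt, 16:F, 17:F, 18:F, 19:F edges: (10,3,has); (10,3,hask); (10,7,has); (10,8,has); (16,1,has); (16,13,has); (16,15,has); (17,3,has); (17,13,has); (17,14,has); (18,8,has); (18,14,has); (18,15,has); (19,13,has); (19,14,has); (19,15,has)
step 2: rule r1; match: 0->16, 1->1, 2->13, 3->15; deleted nodes 16; deleted edges (16,1,has); (16,13,has); (16,15,has); added nodes 20, 21, 22, 23, 24, 25, 26; added edges (23,1,has); (23,20,has); (23,22,has); (24,13,has); (24,20,has); (24,21,has); (25,15,has); (25,21,has); (25,22,has); (26,20,has); (26,21,has); (26,22,has); result: nodes: 1:pt, 3:pt, 7:pt, 8:pt, 10:F, 13:pt, 14:pt, 15:pt, 17:F, 18:F, 19:F, 20:pt, 21:pt, 22:pt, 23:F, 24:F, 25:F, 26:F edges: (10,3,has); (10,3,hask); (10,7,has); (10,8,has); (17,3,has); (17,13,has); (17,14,has); (18,8,has); (18,14,has); (18,15,has); (19,13,has); (19,14,has); (19,15,has); (23,1,has); (23,20,has); (23,22,has); (24,13,has); (24,20,has); (24,21,has); (25,15,has); (25,21,has); (25,22,has); (26,20,has); (26,21,has); (26,22,has)
final:
nodes: 1:pt, 3:pt, 7:pt, 8:pt, 10:F, 13:pt, 14:pt, 15:pt, 17:F, 18:F, 19:F, 20:pt, 21:pt, 22:pt, 23:F, 24:F, 25:F, 26:F
edges: (10,3,has); (10,3,hask); (10,7,has); (10,8,has); (17,3,has); (17,13,has); (17,14,has); (18,8,has); (18,14,has); (18,15,has); (19,13,has); (19,14,has); (19,15,has); (23,1,has); (23,20,has); (23,22,has); (24,13,has); (24,20,has); (24,21,has); (25,15,has); (25,21,has); (25,22,has); (26,20,has); (26,21,has); (26,22,has)
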